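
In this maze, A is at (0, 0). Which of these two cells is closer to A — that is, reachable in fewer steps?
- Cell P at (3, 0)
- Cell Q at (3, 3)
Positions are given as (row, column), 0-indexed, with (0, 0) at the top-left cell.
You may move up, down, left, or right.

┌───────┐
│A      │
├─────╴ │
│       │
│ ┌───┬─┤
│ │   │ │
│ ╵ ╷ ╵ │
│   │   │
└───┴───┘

Shortest path A → P at (3, 0): 9 steps
Shortest path A → Q at (3, 3): 14 steps

P is closer (9 steps vs 14 steps).

Path to P:

┌───────┐
│A → → ↓│
├─────╴ │
│↓ ← ← ↲│
│ ┌───┬─┤
│↓│   │ │
│ ╵ ╷ ╵ │
│P  │   │
└───┴───┘

Path to Q:

┌───────┐
│A → → ↓│
├─────╴ │
│↓ ← ← ↲│
│ ┌───┬─┤
│↓│↱ ↓│ │
│ ╵ ╷ ╵ │
│↳ ↑│↳ Q│
└───┴───┘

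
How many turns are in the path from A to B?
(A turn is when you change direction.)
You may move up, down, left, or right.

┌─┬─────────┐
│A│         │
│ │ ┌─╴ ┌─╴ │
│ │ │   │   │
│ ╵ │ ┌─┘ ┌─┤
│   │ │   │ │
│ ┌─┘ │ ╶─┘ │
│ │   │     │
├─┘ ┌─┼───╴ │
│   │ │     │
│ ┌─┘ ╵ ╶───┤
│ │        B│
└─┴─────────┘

Directions: down, down, right, up, up, right, right, right, right, down, left, down, left, down, right, right, down, left, left, down, right, right
Number of turns: 13

Solution:

┌─┬─────────┐
│A│↱ → → → ↓│
│ │ ┌─╴ ┌─╴ │
│↓│↑│   │↓ ↲│
│ ╵ │ ┌─┘ ┌─┤
│↳ ↑│ │↓ ↲│ │
│ ┌─┘ │ ╶─┘ │
│ │   │↳ → ↓│
├─┘ ┌─┼───╴ │
│   │ │↓ ← ↲│
│ ┌─┘ ╵ ╶───┤
│ │    ↳ → B│
└─┴─────────┘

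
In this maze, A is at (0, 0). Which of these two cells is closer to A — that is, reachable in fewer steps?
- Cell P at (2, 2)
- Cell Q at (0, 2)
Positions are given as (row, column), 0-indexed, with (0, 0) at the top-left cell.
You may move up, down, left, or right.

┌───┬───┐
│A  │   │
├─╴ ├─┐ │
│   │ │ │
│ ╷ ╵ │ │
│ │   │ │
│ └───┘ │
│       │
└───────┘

Shortest path A → P at (2, 2): 4 steps
Shortest path A → Q at (0, 2): 12 steps

P is closer (4 steps vs 12 steps).

Path to P:

┌───┬───┐
│A ↓│   │
├─╴ ├─┐ │
│  ↓│ │ │
│ ╷ ╵ │ │
│ │↳ P│ │
│ └───┘ │
│       │
└───────┘

Path to Q:

┌───┬───┐
│A ↓│Q ↰│
├─╴ ├─┐ │
│↓ ↲│ │↑│
│ ╷ ╵ │ │
│↓│   │↑│
│ └───┘ │
│↳ → → ↑│
└───────┘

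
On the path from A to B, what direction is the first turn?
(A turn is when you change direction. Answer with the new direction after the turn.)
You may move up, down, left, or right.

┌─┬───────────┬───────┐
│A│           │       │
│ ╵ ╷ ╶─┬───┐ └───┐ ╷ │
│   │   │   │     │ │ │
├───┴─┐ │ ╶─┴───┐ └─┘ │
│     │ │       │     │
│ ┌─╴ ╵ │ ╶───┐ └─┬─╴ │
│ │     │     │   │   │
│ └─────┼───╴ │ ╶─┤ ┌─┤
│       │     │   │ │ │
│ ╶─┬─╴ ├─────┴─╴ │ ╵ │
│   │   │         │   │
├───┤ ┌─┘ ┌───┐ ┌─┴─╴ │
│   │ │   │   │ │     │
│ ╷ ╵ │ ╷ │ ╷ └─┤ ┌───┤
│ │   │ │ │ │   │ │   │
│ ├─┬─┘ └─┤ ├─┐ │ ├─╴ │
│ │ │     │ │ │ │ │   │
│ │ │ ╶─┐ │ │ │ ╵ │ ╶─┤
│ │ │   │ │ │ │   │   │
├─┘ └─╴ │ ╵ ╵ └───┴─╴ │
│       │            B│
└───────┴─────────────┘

Directions: down, right, up, right, right, right, right, right, down, right, right, down, right, right, down, left, down, down, right, down, left, left, down, down, down, left, up, up, left, up, left, down, down, down, down, right, right, right, right, right
First turn direction: right

Solution:

┌─┬───────────┬───────┐
│A│↱ → → → → ↓│       │
│ ╵ ╷ ╶─┬───┐ └───┐ ╷ │
│↳ ↑│   │   │↳ → ↓│ │ │
├───┴─┐ │ ╶─┴───┐ └─┘ │
│     │ │       │↳ → ↓│
│ ┌─╴ ╵ │ ╶───┐ └─┬─╴ │
│ │     │     │   │↓ ↲│
│ └─────┼───╴ │ ╶─┤ ┌─┤
│       │     │   │↓│ │
│ ╶─┬─╴ ├─────┴─╴ │ ╵ │
│   │   │         │↳ ↓│
├───┤ ┌─┘ ┌───┐ ┌─┴─╴ │
│   │ │   │↓ ↰│ │↓ ← ↲│
│ ╷ ╵ │ ╷ │ ╷ └─┤ ┌───┤
│ │   │ │ │↓│↑ ↰│↓│   │
│ ├─┬─┘ └─┤ ├─┐ │ ├─╴ │
│ │ │     │↓│ │↑│↓│   │
│ │ │ ╶─┐ │ │ │ ╵ │ ╶─┤
│ │ │   │ │↓│ │↑ ↲│   │
├─┘ └─╴ │ ╵ ╵ └───┴─╴ │
│       │  ↳ → → → → B│
└───────┴─────────────┘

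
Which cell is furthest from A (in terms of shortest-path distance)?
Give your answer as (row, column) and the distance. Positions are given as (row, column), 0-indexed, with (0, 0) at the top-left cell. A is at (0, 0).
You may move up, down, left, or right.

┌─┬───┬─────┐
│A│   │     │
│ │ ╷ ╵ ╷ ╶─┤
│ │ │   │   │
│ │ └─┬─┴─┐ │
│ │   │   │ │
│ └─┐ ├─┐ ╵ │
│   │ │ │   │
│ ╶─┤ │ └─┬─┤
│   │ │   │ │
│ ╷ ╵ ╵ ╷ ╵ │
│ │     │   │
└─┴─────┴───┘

Computing BFS distances from A to all cells:
Furthest cell: (2, 3)
Distance: 25 steps

Path from A to the furthest cell:

┌─┬───┬─────┐
│A│↱ ↓│↱ ↓  │
│ │ ╷ ╵ ╷ ╶─┤
│↓│↑│↳ ↑│↳ ↓│
│ │ └─┬─┴─┐ │
│↓│↑ ↰│B ↰│↓│
│ └─┐ ├─┐ ╵ │
│↓  │↑│ │↑ ↲│
│ ╶─┤ │ └─┬─┤
│↳ ↓│↑│   │ │
│ ╷ ╵ ╵ ╷ ╵ │
│ │↳ ↑  │   │
└─┴─────┴───┘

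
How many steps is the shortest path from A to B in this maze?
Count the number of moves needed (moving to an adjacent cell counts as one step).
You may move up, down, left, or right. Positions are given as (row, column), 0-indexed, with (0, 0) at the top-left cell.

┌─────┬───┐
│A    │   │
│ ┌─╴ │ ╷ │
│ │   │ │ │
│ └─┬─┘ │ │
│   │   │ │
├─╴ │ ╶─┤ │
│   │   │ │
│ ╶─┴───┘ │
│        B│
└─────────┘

Using BFS to find shortest path:
Start: (0, 0), End: (4, 4)
Path found:
(0,0) → (1,0) → (2,0) → (2,1) → (3,1) → (3,0) → (4,0) → (4,1) → (4,2) → (4,3) → (4,4)
Number of steps: 10

Solution:

┌─────┬───┐
│A    │   │
│ ┌─╴ │ ╷ │
│↓│   │ │ │
│ └─┬─┘ │ │
│↳ ↓│   │ │
├─╴ │ ╶─┤ │
│↓ ↲│   │ │
│ ╶─┴───┘ │
│↳ → → → B│
└─────────┘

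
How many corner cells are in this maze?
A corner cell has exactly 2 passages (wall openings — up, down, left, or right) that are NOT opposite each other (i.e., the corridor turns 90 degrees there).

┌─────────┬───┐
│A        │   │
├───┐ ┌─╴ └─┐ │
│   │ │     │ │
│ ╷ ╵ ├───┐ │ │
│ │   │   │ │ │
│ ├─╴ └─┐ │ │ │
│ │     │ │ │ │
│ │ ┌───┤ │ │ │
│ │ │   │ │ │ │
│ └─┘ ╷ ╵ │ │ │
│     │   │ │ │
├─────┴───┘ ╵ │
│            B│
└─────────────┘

Counting corner cells (2 non-opposite passages):
Total corners: 15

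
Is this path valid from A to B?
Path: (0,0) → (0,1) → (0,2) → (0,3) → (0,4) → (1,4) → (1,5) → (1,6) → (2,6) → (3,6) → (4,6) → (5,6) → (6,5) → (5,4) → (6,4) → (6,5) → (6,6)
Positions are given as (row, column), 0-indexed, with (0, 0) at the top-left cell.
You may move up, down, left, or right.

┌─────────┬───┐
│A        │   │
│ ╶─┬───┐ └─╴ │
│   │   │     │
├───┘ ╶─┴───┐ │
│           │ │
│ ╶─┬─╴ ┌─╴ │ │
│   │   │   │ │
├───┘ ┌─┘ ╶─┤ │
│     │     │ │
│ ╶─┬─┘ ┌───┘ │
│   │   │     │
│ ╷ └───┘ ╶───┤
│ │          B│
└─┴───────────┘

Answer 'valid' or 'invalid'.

Checking path validity:
Result: Invalid move at step 12: cannot move from (5, 6) to (6, 5).

invalid

Correct solution:

┌─────────┬───┐
│A → → → ↓│   │
│ ╶─┬───┐ └─╴ │
│   │   │↳ → ↓│
├───┘ ╶─┴───┐ │
│           │↓│
│ ╶─┬─╴ ┌─╴ │ │
│   │   │   │↓│
├───┘ ┌─┘ ╶─┤ │
│     │     │↓│
│ ╶─┬─┘ ┌───┘ │
│   │   │↓ ← ↲│
│ ╷ └───┘ ╶───┤
│ │      ↳ → B│
└─┴───────────┘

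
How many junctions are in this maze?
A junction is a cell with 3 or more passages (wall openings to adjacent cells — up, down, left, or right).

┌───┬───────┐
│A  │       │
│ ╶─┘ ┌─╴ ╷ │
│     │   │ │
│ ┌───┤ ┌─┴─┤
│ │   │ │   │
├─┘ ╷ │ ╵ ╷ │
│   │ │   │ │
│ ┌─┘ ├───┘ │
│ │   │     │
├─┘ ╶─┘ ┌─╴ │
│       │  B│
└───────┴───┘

Checking each cell for number of passages:

Junctions found (3+ passages):
  (0, 4): 3 passages
  (1, 0): 3 passages
  (4, 5): 3 passages
  (5, 1): 3 passages
Total junctions: 4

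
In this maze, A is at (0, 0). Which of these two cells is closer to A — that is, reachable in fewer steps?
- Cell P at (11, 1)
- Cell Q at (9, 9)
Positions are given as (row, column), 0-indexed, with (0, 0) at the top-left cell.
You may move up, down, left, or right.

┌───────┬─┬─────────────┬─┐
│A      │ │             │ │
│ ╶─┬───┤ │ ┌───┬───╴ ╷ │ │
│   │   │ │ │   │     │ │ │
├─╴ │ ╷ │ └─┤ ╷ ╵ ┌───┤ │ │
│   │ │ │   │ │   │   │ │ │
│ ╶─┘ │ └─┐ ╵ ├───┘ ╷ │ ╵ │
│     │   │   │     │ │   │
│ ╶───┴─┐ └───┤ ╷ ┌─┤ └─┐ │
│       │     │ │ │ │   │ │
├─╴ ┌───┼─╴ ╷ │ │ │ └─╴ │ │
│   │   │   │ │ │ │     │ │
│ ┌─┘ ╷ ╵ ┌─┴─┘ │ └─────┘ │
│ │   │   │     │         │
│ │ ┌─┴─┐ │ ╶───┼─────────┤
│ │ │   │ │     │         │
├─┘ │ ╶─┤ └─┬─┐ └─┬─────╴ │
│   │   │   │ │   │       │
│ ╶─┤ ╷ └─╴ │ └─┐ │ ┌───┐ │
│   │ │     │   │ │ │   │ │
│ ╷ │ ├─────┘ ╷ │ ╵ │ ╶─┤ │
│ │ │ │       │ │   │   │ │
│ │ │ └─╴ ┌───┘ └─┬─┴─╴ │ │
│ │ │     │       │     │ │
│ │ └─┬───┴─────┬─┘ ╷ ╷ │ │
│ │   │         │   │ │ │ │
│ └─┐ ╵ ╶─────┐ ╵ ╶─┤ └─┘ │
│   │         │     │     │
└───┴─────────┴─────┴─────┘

Shortest path A → P at (11, 1): 30 steps
Shortest path A → Q at (9, 9): 58 steps

P is closer (30 steps vs 58 steps).

Path to P:

┌───────┬─┬─────────────┬─┐
│A      │ │             │ │
│ ╶─┬───┤ │ ┌───┬───╴ ╷ │ │
│↳ ↓│↱ ↓│ │ │   │     │ │ │
├─╴ │ ╷ │ └─┤ ╷ ╵ ┌───┤ │ │
│↓ ↲│↑│↓│   │ │   │   │ │ │
│ ╶─┘ │ └─┐ ╵ ├───┘ ╷ │ ╵ │
│↳ → ↑│↳ ↓│   │     │ │   │
│ ╶───┴─┐ └───┤ ╷ ┌─┤ └─┐ │
│       │↳ ↓  │ │ │ │   │ │
├─╴ ┌───┼─╴ ╷ │ │ │ └─╴ │ │
│   │↓ ↰│↓ ↲│ │ │ │     │ │
│ ┌─┘ ╷ ╵ ┌─┴─┘ │ └─────┘ │
│ │↓ ↲│↑ ↲│     │         │
│ │ ┌─┴─┐ │ ╶───┼─────────┤
│ │↓│   │ │     │         │
├─┘ │ ╶─┤ └─┬─┐ └─┬─────╴ │
│↓ ↲│   │   │ │   │       │
│ ╶─┤ ╷ └─╴ │ └─┐ │ ┌───┐ │
│↳ ↓│ │     │   │ │ │   │ │
│ ╷ │ ├─────┘ ╷ │ ╵ │ ╶─┤ │
│ │↓│ │       │ │   │   │ │
│ │ │ └─╴ ┌───┘ └─┬─┴─╴ │ │
│ │P│     │       │     │ │
│ │ └─┬───┴─────┬─┘ ╷ ╷ │ │
│ │   │         │   │ │ │ │
│ └─┐ ╵ ╶─────┐ ╵ ╶─┤ └─┘ │
│   │         │     │     │
└───┴─────────┴─────┴─────┘

Path to Q:

┌───────┬─┬─────────────┬─┐
│A      │ │             │ │
│ ╶─┬───┤ │ ┌───┬───╴ ╷ │ │
│↳ ↓│↱ ↓│ │ │   │     │ │ │
├─╴ │ ╷ │ └─┤ ╷ ╵ ┌───┤ │ │
│↓ ↲│↑│↓│   │ │   │   │ │ │
│ ╶─┘ │ └─┐ ╵ ├───┘ ╷ │ ╵ │
│↳ → ↑│↳ ↓│   │     │ │   │
│ ╶───┴─┐ └───┤ ╷ ┌─┤ └─┐ │
│       │↳ ↓  │ │ │ │   │ │
├─╴ ┌───┼─╴ ╷ │ │ │ └─╴ │ │
│   │↓ ↰│↓ ↲│ │ │ │     │ │
│ ┌─┘ ╷ ╵ ┌─┴─┘ │ └─────┘ │
│ │↓ ↲│↑ ↲│     │         │
│ │ ┌─┴─┐ │ ╶───┼─────────┤
│ │↓│   │ │     │         │
├─┘ │ ╶─┤ └─┬─┐ └─┬─────╴ │
│↓ ↲│   │   │ │   │↓ ← ← ↰│
│ ╶─┤ ╷ └─╴ │ └─┐ │ ┌───┐ │
│↳ ↓│ │     │   │ │Q│   │↑│
│ ╷ │ ├─────┘ ╷ │ ╵ │ ╶─┤ │
│ │↓│ │       │ │   │   │↑│
│ │ │ └─╴ ┌───┘ └─┬─┴─╴ │ │
│ │↓│     │       │↱ ↓  │↑│
│ │ └─┬───┴─────┬─┘ ╷ ╷ │ │
│ │↳ ↓│↱ → → → ↓│↱ ↑│↓│ │↑│
│ └─┐ ╵ ╶─────┐ ╵ ╶─┤ └─┘ │
│   │↳ ↑      │↳ ↑  │↳ → ↑│
└───┴─────────┴─────┴─────┘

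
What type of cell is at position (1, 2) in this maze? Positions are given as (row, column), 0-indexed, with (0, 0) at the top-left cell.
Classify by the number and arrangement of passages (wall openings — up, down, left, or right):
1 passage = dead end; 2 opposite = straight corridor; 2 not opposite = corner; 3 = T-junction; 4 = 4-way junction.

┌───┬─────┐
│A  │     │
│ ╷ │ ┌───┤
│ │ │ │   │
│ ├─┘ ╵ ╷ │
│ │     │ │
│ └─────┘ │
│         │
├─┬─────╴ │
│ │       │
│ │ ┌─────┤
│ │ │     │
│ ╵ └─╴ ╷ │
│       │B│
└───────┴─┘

Checking cell at (1, 2):
Number of passages: 2
Cell type: straight corridor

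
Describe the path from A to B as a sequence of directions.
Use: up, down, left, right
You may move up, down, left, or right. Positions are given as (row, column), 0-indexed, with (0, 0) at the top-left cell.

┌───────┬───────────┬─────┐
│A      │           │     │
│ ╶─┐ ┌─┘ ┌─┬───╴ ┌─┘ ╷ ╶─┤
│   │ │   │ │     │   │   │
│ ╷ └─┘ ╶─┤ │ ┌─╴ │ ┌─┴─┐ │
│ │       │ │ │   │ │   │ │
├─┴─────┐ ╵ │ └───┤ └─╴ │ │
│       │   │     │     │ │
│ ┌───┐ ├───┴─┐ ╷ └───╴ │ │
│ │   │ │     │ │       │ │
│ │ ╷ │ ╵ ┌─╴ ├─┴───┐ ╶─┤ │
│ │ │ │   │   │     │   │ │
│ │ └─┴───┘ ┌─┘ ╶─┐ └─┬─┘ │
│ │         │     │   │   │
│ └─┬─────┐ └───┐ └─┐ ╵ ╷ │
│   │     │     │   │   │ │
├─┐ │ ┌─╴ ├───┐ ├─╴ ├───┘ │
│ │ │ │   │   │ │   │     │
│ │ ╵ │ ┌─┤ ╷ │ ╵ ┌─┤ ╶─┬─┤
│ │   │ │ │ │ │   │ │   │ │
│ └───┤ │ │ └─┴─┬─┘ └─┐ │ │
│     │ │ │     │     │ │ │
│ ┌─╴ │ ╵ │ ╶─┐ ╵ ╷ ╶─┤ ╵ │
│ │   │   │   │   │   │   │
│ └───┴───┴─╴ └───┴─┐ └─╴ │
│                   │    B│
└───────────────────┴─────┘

Finding the path and converting it to directions:
Path through cells: (0,0) → (1,0) → (1,1) → (2,1) → (2,2) → (2,3) → (1,3) → (1,4) → (0,4) → (0,5) → (0,6) → (0,7) → (0,8) → (1,8) → (1,7) → (1,6) → (2,6) → (3,6) → (3,7) → (3,8) → (4,8) → (4,9) → (4,10) → (4,11) → (3,11) → (3,10) → (3,9) → (2,9) → (1,9) → (1,10) → (0,10) → (0,11) → (1,11) → (1,12) → (2,12) → (3,12) → (4,12) → (5,12) → (6,12) → (7,12) → (8,12) → (8,11) → (8,10) → (9,10) → (9,11) → (10,11) → (11,11) → (11,12) → (12,12)
Directions: down, right, down, right, right, up, right, up, right, right, right, right, down, left, left, down, down, right, right, down, right, right, right, up, left, left, up, up, right, up, right, down, right, down, down, down, down, down, down, down, left, left, down, right, down, down, right, down

Solution:

┌───────┬───────────┬─────┐
│A      │↱ → → → ↓  │↱ ↓  │
│ ╶─┐ ┌─┘ ┌─┬───╴ ┌─┘ ╷ ╶─┤
│↳ ↓│ │↱ ↑│ │↓ ← ↲│↱ ↑│↳ ↓│
│ ╷ └─┘ ╶─┤ │ ┌─╴ │ ┌─┴─┐ │
│ │↳ → ↑  │ │↓│   │↑│   │↓│
├─┴─────┐ ╵ │ └───┤ └─╴ │ │
│       │   │↳ → ↓│↑ ← ↰│↓│
│ ┌───┐ ├───┴─┐ ╷ └───╴ │ │
│ │   │ │     │ │↳ → → ↑│↓│
│ │ ╷ │ ╵ ┌─╴ ├─┴───┐ ╶─┤ │
│ │ │ │   │   │     │   │↓│
│ │ └─┴───┘ ┌─┘ ╶─┐ └─┬─┘ │
│ │         │     │   │  ↓│
│ └─┬─────┐ └───┐ └─┐ ╵ ╷ │
│   │     │     │   │   │↓│
├─┐ │ ┌─╴ ├───┐ ├─╴ ├───┘ │
│ │ │ │   │   │ │   │↓ ← ↲│
│ │ ╵ │ ┌─┤ ╷ │ ╵ ┌─┤ ╶─┬─┤
│ │   │ │ │ │ │   │ │↳ ↓│ │
│ └───┤ │ │ └─┴─┬─┘ └─┐ │ │
│     │ │ │     │     │↓│ │
│ ┌─╴ │ ╵ │ ╶─┐ ╵ ╷ ╶─┤ ╵ │
│ │   │   │   │   │   │↳ ↓│
│ └───┴───┴─╴ └───┴─┐ └─╴ │
│                   │    B│
└───────────────────┴─────┘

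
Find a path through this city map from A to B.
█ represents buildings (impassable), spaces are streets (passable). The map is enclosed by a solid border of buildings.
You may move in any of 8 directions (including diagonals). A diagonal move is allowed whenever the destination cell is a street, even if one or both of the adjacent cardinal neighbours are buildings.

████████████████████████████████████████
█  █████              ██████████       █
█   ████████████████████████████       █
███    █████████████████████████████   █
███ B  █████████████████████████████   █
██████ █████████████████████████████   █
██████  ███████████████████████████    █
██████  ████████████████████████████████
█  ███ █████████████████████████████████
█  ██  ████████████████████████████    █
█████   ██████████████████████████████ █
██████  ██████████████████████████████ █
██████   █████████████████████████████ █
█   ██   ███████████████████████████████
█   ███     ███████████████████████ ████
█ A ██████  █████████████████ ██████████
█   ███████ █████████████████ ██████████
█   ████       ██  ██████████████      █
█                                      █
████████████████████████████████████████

Finding the shortest path from A to B:
Movement: 8-directional
Path length: 23 steps
Directions: down → down-right → down-right → right → right → right → right → right → up-right → up-right → up-left → up-left → up-left → up → up-left → up → up-left → up → up → up → up → up-left → left

Solution:

████████████████████████████████████████
█  █████              ██████████       █
█   ████████████████████████████       █
███    █████████████████████████████   █
███ B← █████████████████████████████   █
██████↖█████████████████████████████   █
██████↑ ███████████████████████████    █
██████↑ ████████████████████████████████
█  ███↑█████████████████████████████████
█  ██ ↑████████████████████████████    █
█████  ↖██████████████████████████████ █
██████ ↑██████████████████████████████ █
██████  ↖█████████████████████████████ █
█   ██  ↑███████████████████████████████
█   ███  ↖  ███████████████████████ ████
█ A ██████↖ █████████████████ ██████████
█ ↘ ███████↖█████████████████ ██████████
█  ↘████  ↗    ██  ██████████████      █
█   →→→→→↗                             █
████████████████████████████████████████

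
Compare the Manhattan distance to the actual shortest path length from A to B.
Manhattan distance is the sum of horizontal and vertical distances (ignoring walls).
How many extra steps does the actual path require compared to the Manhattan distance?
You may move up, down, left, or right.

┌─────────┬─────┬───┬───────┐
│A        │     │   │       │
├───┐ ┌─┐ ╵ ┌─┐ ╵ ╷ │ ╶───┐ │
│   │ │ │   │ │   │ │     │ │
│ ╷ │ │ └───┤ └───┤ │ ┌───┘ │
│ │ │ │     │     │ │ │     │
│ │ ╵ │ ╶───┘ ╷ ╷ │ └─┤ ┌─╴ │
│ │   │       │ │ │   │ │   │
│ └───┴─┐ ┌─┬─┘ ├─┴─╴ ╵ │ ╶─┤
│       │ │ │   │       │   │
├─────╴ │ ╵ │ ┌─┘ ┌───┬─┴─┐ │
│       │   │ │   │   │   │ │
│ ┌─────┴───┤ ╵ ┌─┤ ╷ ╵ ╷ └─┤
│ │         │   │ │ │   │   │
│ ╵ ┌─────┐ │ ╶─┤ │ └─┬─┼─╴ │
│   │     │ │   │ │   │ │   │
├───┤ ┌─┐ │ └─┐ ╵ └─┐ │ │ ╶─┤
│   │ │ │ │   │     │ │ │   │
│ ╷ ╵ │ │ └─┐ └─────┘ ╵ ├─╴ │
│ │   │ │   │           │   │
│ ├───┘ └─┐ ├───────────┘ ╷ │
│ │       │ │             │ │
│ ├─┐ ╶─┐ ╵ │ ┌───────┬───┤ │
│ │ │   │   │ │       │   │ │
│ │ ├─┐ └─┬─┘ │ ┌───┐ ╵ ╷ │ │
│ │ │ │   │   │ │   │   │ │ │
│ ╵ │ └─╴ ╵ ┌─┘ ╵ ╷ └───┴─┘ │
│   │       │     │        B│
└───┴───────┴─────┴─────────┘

Manhattan distance: |13 - 0| + |13 - 0| = 26
Actual path length: 56
Extra steps: 56 - 26 = 30

Solution:

┌─────────┬─────┬───┬───────┐
│A → ↓    │     │   │       │
├───┐ ┌─┐ ╵ ┌─┐ ╵ ╷ │ ╶───┐ │
│↓ ↰│↓│ │   │ │   │ │     │ │
│ ╷ │ │ └───┤ └───┤ │ ┌───┘ │
│↓│↑│↓│     │     │ │ │     │
│ │ ╵ │ ╶───┘ ╷ ╷ │ └─┤ ┌─╴ │
│↓│↑ ↲│       │ │ │   │ │   │
│ └───┴─┐ ┌─┬─┘ ├─┴─╴ ╵ │ ╶─┤
│↳ → → ↓│ │ │   │       │   │
├─────╴ │ ╵ │ ┌─┘ ┌───┬─┴─┐ │
│↓ ← ← ↲│   │ │   │↱ ↓│↱ ↓│ │
│ ┌─────┴───┤ ╵ ┌─┤ ╷ ╵ ╷ └─┤
│↓│↱ → → → ↓│   │ │↑│↳ ↑│↳ ↓│
│ ╵ ┌─────┐ │ ╶─┤ │ └─┬─┼─╴ │
│↳ ↑│     │↓│   │ │↑ ↰│ │↓ ↲│
├───┤ ┌─┐ │ └─┐ ╵ └─┐ │ │ ╶─┤
│   │ │ │ │↳ ↓│     │↑│ │↳ ↓│
│ ╷ ╵ │ │ └─┐ └─────┘ ╵ ├─╴ │
│ │   │ │   │↳ → → → ↑  │  ↓│
│ ├───┘ └─┐ ├───────────┘ ╷ │
│ │       │ │             │↓│
│ ├─┐ ╶─┐ ╵ │ ┌───────┬───┤ │
│ │ │   │   │ │       │   │↓│
│ │ ├─┐ └─┬─┘ │ ┌───┐ ╵ ╷ │ │
│ │ │ │   │   │ │   │   │ │↓│
│ ╵ │ └─╴ ╵ ┌─┘ ╵ ╷ └───┴─┘ │
│   │       │     │        B│
└───┴───────┴─────┴─────────┘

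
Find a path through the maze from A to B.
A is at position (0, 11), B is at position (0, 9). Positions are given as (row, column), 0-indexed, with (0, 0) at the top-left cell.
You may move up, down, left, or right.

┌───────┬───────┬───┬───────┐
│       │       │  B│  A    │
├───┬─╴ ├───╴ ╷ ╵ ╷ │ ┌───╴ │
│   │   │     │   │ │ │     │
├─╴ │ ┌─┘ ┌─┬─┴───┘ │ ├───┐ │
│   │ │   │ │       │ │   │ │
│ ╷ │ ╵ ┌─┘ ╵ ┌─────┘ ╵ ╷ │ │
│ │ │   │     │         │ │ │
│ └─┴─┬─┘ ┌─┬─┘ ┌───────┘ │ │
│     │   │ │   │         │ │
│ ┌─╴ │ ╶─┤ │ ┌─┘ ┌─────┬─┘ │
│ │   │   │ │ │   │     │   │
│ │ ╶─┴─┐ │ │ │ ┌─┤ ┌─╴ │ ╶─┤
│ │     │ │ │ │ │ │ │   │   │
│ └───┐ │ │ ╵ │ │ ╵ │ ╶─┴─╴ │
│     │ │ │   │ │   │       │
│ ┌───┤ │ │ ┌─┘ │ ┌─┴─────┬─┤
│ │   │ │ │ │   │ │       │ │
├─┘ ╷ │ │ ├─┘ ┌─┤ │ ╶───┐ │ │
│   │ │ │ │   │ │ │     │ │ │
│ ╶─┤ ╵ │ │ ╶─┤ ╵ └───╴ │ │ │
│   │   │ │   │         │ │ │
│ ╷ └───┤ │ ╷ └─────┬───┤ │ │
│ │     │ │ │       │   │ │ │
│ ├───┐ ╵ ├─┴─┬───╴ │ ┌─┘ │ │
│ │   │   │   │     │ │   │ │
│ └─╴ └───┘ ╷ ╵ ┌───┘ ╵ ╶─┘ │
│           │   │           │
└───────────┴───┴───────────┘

Finding the shortest path from (0, 11) to (0, 9):
Path length: 68 steps
Directions: left → down → down → down → right → up → right → down → down → left → left → left → left → down → left → down → down → down → left → down → left → down → right → down → right → right → right → down → left → left → down → left → up → left → down → left → left → left → left → left → up → up → up → right → down → right → right → down → right → up → up → up → up → up → up → up → left → up → right → up → right → right → up → right → right → right → up → up

Solution:

┌───────┬───────┬───┬───────┐
│       │       │  B│↓ A    │
├───┬─╴ ├───╴ ╷ ╵ ╷ │ ┌───╴ │
│   │   │     │   │↑│↓│     │
├─╴ │ ┌─┘ ┌─┬─┴───┘ │ ├───┐ │
│   │ │   │ │↱ → → ↑│↓│↱ ↓│ │
│ ╷ │ ╵ ┌─┘ ╵ ┌─────┘ ╵ ╷ │ │
│ │ │   │↱ → ↑│      ↳ ↑│↓│ │
│ └─┴─┬─┘ ┌─┬─┘ ┌───────┘ │ │
│     │↱ ↑│ │   │↓ ← ← ← ↲│ │
│ ┌─╴ │ ╶─┤ │ ┌─┘ ┌─────┬─┘ │
│ │   │↑ ↰│ │ │↓ ↲│     │   │
│ │ ╶─┴─┐ │ │ │ ┌─┤ ┌─╴ │ ╶─┤
│ │     │↑│ │ │↓│ │ │   │   │
│ └───┐ │ │ ╵ │ │ ╵ │ ╶─┴─╴ │
│     │ │↑│   │↓│   │       │
│ ┌───┤ │ │ ┌─┘ │ ┌─┴─────┬─┤
│ │   │ │↑│ │↓ ↲│ │       │ │
├─┘ ╷ │ │ ├─┘ ┌─┤ │ ╶───┐ │ │
│   │ │ │↑│↓ ↲│ │ │     │ │ │
│ ╶─┤ ╵ │ │ ╶─┤ ╵ └───╴ │ │ │
│↱ ↓│   │↑│↳ ↓│         │ │ │
│ ╷ └───┤ │ ╷ └─────┬───┤ │ │
│↑│↳ → ↓│↑│ │↳ → → ↓│   │ │ │
│ ├───┐ ╵ ├─┴─┬───╴ │ ┌─┘ │ │
│↑│   │↳ ↑│↓ ↰│↓ ← ↲│ │   │ │
│ └─╴ └───┘ ╷ ╵ ┌───┘ ╵ ╶─┘ │
│↑ ← ← ← ← ↲│↑ ↲│           │
└───────────┴───┴───────────┘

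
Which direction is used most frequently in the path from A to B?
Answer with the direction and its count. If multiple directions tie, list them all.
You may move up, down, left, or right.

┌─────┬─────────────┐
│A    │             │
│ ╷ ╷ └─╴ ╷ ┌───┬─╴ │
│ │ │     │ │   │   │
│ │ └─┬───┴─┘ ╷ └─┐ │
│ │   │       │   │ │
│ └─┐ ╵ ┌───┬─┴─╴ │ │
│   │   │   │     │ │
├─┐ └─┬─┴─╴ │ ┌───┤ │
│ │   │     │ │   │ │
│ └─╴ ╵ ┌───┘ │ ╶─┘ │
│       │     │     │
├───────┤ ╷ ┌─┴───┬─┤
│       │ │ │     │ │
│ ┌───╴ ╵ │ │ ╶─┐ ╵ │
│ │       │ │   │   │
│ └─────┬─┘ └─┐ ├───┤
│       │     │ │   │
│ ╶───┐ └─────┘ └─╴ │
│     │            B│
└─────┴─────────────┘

Directions: right, down, down, right, down, right, up, right, right, right, up, right, down, right, down, left, left, down, down, left, left, down, down, left, up, left, left, left, down, down, right, right, right, down, right, right, right, right, right, right
Counts: {'right': 17, 'down': 12, 'up': 3, 'left': 8}
Most common: right (17 times)

Solution:

┌─────┬─────────────┐
│A ↓  │             │
│ ╷ ╷ └─╴ ╷ ┌───┬─╴ │
│ │↓│     │ │↱ ↓│   │
│ │ └─┬───┴─┘ ╷ └─┐ │
│ │↳ ↓│↱ → → ↑│↳ ↓│ │
│ └─┐ ╵ ┌───┬─┴─╴ │ │
│   │↳ ↑│   │↓ ← ↲│ │
├─┐ └─┬─┴─╴ │ ┌───┤ │
│ │   │     │↓│   │ │
│ └─╴ ╵ ┌───┘ │ ╶─┘ │
│       │↓ ← ↲│     │
├───────┤ ╷ ┌─┴───┬─┤
│↓ ← ← ↰│↓│ │     │ │
│ ┌───╴ ╵ │ │ ╶─┐ ╵ │
│↓│    ↑ ↲│ │   │   │
│ └─────┬─┘ └─┐ ├───┤
│↳ → → ↓│     │ │   │
│ ╶───┐ └─────┘ └─╴ │
│     │↳ → → → → → B│
└─────┴─────────────┘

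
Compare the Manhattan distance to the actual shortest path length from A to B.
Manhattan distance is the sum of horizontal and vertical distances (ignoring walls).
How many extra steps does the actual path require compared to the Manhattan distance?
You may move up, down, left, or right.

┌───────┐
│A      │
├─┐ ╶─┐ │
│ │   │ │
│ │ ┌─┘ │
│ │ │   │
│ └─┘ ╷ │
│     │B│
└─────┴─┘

Manhattan distance: |3 - 0| + |3 - 0| = 6
Actual path length: 6
Extra steps: 6 - 6 = 0

Solution:

┌───────┐
│A → → ↓│
├─┐ ╶─┐ │
│ │   │↓│
│ │ ┌─┘ │
│ │ │  ↓│
│ └─┘ ╷ │
│     │B│
└─────┴─┘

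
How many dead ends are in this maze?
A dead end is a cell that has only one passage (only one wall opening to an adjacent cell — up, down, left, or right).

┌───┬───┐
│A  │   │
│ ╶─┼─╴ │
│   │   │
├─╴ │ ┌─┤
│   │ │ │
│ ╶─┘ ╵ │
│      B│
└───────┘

Checking each cell for number of passages:

Dead ends found at positions:
  (0, 1)
  (0, 2)
  (2, 3)
Total dead ends: 3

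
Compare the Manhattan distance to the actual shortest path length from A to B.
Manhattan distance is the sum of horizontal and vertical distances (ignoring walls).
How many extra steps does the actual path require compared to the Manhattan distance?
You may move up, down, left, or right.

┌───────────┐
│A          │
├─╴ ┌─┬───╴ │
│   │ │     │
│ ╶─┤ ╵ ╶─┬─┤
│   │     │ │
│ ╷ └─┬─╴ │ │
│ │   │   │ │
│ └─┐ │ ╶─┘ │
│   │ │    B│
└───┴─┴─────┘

Manhattan distance: |4 - 0| + |5 - 0| = 9
Actual path length: 15
Extra steps: 15 - 9 = 6

Solution:

┌───────────┐
│A → → → → ↓│
├─╴ ┌─┬───╴ │
│   │ │↓ ← ↲│
│ ╶─┤ ╵ ╶─┬─┤
│   │  ↳ ↓│ │
│ ╷ └─┬─╴ │ │
│ │   │↓ ↲│ │
│ └─┐ │ ╶─┘ │
│   │ │↳ → B│
└───┴─┴─────┘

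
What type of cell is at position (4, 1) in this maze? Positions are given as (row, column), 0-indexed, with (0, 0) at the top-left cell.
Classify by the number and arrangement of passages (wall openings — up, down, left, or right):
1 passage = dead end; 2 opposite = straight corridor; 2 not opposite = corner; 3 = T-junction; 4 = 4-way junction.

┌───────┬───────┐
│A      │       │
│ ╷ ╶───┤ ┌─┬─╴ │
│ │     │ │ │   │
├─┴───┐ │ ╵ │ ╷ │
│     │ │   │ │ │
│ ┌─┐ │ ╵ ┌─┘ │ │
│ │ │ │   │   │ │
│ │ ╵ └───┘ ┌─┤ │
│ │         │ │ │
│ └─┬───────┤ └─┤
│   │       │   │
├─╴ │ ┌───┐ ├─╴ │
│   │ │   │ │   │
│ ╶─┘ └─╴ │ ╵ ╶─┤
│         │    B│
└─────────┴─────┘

Checking cell at (4, 1):
Number of passages: 2
Cell type: corner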